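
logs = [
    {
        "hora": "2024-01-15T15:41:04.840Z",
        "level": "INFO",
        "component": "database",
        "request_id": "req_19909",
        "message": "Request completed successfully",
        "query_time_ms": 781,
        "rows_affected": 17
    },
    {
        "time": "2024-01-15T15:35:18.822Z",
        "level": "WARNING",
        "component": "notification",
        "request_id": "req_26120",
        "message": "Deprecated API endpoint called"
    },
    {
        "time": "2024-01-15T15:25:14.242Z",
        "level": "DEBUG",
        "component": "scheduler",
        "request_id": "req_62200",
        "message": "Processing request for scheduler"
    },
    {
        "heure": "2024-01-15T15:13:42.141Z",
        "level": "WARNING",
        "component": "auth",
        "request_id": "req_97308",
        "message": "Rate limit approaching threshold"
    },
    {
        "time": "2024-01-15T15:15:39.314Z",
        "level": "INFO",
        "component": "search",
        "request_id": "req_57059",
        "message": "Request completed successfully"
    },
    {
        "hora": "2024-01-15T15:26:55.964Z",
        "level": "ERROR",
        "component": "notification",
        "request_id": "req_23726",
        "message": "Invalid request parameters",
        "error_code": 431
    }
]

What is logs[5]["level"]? "ERROR"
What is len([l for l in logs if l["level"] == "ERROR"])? 1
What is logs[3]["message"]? "Rate limit approaching threshold"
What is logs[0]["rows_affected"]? 17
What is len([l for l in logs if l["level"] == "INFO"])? 2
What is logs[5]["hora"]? "2024-01-15T15:26:55.964Z"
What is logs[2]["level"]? "DEBUG"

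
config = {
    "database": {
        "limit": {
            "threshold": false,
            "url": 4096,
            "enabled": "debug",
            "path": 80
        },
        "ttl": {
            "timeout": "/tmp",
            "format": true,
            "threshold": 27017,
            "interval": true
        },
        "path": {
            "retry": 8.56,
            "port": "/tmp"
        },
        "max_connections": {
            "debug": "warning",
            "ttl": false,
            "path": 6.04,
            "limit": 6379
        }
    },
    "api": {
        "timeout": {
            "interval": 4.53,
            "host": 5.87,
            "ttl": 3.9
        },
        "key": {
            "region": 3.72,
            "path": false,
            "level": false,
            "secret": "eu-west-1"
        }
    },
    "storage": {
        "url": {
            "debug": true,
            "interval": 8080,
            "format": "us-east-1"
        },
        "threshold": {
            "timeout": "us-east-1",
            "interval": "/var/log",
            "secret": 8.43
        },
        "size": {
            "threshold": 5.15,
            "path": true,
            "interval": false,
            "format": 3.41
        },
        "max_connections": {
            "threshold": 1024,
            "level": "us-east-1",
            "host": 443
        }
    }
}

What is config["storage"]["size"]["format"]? 3.41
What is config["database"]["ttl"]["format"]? True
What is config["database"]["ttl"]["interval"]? True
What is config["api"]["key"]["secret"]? "eu-west-1"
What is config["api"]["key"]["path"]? False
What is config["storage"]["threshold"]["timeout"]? "us-east-1"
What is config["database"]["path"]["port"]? "/tmp"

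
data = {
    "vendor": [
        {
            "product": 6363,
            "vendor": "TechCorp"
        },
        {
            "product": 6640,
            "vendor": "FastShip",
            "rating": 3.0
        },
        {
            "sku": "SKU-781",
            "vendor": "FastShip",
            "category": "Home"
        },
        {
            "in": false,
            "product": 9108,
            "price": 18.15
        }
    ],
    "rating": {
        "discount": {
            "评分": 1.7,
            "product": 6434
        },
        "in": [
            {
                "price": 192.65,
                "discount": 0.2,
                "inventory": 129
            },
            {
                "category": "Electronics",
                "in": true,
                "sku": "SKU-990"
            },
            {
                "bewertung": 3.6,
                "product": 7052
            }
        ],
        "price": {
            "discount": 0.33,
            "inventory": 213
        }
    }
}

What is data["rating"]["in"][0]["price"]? 192.65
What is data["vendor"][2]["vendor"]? "FastShip"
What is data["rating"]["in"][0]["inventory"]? 129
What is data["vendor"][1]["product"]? 6640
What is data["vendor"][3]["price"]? 18.15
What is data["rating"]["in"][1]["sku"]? "SKU-990"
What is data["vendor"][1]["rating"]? 3.0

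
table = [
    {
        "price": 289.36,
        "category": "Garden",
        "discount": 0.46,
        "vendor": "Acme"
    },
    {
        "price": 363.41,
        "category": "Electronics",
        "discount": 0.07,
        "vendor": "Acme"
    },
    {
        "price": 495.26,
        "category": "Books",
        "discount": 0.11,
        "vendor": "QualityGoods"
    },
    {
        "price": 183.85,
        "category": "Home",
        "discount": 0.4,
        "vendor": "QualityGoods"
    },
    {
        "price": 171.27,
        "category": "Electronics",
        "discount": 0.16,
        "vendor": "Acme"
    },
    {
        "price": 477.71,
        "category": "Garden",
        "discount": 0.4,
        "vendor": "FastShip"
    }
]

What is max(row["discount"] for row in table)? 0.46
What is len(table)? 6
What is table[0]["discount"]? 0.46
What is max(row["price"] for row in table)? 495.26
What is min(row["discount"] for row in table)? 0.07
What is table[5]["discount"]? 0.4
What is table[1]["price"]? 363.41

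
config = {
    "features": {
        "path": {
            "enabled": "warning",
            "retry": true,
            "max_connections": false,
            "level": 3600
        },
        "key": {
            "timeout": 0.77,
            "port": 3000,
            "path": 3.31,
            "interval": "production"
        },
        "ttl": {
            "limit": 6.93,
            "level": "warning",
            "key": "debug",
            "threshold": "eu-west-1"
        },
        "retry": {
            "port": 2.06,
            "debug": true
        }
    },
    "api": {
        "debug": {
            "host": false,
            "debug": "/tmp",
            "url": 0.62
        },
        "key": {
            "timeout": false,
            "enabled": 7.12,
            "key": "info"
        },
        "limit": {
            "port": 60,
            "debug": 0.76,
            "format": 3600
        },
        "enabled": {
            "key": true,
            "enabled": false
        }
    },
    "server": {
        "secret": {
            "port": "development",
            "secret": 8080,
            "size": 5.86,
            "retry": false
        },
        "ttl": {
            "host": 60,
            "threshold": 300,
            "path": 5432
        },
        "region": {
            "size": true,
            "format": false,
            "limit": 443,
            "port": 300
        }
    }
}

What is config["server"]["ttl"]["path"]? 5432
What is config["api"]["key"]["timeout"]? False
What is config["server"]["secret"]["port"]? "development"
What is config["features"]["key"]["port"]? 3000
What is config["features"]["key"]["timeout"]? 0.77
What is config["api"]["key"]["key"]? "info"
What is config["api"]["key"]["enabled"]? 7.12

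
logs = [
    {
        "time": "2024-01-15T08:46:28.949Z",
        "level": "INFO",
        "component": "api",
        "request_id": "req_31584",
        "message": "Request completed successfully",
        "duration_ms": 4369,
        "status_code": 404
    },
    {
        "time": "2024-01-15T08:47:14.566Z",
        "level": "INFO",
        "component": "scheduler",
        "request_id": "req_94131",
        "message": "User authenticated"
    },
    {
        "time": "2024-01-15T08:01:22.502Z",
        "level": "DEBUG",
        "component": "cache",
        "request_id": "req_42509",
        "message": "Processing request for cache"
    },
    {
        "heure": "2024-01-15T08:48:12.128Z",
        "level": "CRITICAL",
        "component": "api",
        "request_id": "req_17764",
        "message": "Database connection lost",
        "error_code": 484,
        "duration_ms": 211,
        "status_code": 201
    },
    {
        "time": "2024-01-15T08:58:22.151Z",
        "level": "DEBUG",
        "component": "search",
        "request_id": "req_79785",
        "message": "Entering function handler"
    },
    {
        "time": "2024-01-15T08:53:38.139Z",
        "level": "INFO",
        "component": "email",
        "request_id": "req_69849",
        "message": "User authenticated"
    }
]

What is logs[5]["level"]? "INFO"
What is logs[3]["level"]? "CRITICAL"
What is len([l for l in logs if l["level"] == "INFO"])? 3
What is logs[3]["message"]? "Database connection lost"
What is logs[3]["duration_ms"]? 211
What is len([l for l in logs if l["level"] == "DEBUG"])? 2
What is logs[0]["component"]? "api"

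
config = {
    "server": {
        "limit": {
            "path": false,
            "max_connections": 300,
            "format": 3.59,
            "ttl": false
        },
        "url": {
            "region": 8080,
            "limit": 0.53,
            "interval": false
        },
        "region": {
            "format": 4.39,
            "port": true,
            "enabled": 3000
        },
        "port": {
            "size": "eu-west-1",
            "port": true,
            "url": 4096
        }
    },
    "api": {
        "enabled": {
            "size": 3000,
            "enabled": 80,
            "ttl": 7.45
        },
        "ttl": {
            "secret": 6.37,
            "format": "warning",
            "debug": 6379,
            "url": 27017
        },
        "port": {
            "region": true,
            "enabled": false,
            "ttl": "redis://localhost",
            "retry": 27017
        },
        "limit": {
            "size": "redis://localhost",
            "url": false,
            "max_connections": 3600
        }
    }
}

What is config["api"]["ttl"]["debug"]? 6379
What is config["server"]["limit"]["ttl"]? False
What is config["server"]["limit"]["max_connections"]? 300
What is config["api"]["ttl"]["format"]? "warning"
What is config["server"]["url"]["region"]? 8080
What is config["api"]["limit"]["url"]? False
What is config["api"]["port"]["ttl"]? "redis://localhost"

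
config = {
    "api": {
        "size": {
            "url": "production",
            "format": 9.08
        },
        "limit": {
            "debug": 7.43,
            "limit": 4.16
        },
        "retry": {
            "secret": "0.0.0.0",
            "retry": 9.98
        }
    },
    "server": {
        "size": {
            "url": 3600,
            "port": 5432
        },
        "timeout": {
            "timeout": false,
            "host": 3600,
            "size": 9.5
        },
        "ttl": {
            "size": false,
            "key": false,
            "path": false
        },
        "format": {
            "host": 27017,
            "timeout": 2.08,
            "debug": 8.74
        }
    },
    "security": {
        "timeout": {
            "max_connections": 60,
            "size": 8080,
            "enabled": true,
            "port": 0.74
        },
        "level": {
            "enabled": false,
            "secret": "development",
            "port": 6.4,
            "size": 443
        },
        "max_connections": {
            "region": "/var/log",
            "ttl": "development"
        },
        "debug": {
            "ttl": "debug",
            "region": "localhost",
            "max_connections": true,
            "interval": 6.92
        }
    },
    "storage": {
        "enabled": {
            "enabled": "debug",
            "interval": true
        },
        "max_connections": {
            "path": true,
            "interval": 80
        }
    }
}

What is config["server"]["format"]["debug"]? 8.74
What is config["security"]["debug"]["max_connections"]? True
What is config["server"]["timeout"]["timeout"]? False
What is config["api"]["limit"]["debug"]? 7.43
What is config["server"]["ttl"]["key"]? False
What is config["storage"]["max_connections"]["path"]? True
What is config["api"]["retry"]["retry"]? 9.98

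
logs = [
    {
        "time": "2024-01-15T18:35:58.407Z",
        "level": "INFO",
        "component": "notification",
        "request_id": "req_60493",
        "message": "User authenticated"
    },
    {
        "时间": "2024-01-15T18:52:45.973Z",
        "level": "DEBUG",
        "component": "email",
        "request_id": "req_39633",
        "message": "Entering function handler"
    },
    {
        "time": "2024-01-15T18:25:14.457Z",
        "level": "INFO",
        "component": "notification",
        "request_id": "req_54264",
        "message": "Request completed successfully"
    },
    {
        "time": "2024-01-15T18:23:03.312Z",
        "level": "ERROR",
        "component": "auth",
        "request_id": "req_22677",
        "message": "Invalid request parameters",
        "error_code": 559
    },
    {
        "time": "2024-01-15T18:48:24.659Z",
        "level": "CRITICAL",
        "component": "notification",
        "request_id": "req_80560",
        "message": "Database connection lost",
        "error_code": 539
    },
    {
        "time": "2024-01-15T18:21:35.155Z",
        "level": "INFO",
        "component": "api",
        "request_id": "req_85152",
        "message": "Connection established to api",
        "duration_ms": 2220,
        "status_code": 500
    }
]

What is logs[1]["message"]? "Entering function handler"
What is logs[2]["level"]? "INFO"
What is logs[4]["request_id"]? "req_80560"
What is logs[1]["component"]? "email"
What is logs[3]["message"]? "Invalid request parameters"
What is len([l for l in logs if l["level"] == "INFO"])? 3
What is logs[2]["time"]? "2024-01-15T18:25:14.457Z"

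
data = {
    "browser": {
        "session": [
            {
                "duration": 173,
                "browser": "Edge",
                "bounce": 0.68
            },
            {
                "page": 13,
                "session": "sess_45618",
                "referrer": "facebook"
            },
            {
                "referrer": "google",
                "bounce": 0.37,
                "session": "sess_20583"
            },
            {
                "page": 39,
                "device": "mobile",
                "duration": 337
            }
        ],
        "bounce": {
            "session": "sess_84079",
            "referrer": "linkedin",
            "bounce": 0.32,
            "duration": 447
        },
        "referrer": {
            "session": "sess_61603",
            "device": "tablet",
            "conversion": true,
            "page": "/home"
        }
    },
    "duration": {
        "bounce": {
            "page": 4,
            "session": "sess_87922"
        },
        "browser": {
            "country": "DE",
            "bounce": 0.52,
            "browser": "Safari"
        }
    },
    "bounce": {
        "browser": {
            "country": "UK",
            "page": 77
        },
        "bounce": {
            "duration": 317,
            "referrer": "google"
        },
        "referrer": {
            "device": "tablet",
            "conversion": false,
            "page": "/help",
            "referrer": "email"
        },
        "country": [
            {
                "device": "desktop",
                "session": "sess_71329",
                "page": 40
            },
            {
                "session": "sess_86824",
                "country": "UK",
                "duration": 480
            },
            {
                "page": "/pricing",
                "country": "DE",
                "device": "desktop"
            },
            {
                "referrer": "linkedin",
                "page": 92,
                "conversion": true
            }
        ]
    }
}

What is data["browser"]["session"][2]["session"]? "sess_20583"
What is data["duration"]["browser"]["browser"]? "Safari"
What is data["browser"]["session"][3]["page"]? 39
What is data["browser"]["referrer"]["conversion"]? True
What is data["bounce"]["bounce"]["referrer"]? "google"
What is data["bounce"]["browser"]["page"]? 77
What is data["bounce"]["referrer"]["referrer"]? "email"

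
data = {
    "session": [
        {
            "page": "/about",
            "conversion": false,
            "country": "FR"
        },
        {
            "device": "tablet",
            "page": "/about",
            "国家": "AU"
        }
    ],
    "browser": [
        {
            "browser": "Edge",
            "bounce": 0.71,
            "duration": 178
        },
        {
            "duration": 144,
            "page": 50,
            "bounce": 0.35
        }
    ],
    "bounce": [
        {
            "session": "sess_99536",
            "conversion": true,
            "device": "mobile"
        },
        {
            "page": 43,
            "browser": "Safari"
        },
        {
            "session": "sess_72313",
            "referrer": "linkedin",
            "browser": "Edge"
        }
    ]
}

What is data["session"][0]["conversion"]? False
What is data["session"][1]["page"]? "/about"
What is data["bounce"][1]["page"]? 43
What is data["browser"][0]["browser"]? "Edge"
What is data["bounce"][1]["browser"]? "Safari"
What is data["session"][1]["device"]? "tablet"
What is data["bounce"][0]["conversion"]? True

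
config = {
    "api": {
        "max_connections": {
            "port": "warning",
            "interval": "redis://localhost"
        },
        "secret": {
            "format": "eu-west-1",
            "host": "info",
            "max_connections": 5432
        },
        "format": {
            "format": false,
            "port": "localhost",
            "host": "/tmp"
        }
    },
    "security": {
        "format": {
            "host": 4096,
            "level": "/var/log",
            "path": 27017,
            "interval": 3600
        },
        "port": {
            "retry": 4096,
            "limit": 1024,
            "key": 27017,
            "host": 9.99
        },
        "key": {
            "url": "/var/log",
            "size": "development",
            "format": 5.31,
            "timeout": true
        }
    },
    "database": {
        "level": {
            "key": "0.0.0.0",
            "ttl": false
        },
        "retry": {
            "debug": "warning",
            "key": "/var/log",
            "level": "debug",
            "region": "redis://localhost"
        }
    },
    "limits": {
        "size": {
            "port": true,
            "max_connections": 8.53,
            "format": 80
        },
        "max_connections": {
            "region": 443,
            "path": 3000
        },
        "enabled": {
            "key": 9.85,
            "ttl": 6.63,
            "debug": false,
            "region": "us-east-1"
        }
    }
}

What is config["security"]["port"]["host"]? 9.99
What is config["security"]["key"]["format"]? 5.31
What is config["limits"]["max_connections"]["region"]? 443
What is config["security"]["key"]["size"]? "development"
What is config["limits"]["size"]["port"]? True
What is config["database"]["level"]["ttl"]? False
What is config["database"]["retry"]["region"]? "redis://localhost"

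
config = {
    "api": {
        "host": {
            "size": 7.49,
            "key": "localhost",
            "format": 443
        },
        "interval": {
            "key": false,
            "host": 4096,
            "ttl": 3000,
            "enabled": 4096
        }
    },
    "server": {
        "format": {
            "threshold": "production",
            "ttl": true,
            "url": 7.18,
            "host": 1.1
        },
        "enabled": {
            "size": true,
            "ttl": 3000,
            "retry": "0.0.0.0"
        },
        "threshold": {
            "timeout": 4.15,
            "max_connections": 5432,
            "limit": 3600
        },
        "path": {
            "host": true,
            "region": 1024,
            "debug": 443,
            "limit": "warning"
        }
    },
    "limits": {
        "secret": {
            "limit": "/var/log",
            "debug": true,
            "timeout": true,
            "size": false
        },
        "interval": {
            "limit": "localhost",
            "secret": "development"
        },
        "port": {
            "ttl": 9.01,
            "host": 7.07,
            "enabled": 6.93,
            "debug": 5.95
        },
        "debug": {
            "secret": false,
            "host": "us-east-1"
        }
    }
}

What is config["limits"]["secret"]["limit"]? "/var/log"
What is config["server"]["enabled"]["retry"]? "0.0.0.0"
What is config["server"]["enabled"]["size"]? True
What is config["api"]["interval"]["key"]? False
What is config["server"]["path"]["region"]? 1024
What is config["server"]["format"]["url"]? 7.18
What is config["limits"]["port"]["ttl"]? 9.01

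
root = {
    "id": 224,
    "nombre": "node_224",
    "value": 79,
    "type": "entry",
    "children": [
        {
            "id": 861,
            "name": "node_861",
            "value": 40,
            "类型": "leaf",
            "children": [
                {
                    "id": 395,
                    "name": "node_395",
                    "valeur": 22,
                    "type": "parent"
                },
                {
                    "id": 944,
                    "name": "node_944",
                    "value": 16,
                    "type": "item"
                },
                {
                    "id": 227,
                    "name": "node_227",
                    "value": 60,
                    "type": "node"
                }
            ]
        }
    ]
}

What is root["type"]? "entry"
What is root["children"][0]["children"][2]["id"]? 227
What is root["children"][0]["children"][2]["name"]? "node_227"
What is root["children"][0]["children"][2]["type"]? "node"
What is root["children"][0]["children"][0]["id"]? 395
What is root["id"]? 224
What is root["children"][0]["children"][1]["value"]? 16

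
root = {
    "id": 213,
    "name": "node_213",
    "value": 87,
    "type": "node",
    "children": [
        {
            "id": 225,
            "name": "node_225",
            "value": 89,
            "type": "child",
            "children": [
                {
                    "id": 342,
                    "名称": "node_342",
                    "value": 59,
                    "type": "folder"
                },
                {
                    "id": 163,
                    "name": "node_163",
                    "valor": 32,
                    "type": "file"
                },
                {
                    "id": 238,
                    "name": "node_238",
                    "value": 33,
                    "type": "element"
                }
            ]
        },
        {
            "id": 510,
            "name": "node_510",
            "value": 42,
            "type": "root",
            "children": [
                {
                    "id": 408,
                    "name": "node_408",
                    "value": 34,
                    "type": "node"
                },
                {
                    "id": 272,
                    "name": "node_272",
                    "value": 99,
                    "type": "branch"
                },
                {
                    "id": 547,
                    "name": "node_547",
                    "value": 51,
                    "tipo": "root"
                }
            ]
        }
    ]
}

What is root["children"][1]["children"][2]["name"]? "node_547"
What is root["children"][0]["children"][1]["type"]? "file"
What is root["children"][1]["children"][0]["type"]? "node"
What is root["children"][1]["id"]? 510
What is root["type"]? "node"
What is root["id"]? 213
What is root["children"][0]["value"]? 89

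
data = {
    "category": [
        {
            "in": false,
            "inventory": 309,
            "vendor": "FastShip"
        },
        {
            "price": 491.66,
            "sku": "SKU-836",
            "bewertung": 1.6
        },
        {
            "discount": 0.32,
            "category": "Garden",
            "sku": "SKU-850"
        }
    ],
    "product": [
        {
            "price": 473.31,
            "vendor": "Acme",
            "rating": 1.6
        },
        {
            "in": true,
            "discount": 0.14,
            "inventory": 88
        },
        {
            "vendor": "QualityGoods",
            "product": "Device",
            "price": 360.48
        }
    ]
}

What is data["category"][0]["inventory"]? 309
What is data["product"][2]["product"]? "Device"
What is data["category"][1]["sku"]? "SKU-836"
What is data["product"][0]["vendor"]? "Acme"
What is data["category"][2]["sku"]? "SKU-850"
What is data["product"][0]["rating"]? 1.6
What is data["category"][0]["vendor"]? "FastShip"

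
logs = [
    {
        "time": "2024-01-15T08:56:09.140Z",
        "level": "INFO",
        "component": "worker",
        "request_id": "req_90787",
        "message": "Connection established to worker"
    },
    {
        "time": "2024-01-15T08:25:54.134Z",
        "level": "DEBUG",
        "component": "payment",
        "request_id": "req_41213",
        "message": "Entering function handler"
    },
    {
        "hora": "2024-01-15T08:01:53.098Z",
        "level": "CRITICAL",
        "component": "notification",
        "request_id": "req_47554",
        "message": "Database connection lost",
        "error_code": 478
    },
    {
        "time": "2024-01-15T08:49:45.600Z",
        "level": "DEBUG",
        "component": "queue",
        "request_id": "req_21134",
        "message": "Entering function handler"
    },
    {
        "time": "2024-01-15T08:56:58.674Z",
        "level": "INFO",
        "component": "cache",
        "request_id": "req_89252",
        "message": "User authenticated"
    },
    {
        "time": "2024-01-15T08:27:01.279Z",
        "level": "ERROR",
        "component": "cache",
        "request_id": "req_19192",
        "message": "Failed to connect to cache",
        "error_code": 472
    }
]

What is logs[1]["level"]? "DEBUG"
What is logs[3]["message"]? "Entering function handler"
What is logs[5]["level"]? "ERROR"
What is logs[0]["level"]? "INFO"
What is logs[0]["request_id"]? "req_90787"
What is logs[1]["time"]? "2024-01-15T08:25:54.134Z"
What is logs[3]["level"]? "DEBUG"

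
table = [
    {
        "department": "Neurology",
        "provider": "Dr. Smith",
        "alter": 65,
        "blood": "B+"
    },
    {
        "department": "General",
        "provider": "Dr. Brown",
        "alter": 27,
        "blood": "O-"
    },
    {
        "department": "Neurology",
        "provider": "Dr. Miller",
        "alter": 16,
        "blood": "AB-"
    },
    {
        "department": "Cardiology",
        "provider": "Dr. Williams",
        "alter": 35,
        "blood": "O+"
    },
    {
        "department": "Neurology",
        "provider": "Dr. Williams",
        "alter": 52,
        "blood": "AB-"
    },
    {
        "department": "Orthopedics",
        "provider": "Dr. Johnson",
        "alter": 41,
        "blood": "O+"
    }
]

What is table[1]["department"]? "General"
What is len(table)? 6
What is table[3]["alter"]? 35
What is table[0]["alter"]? 65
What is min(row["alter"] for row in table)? 16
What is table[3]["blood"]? "O+"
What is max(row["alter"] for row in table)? 65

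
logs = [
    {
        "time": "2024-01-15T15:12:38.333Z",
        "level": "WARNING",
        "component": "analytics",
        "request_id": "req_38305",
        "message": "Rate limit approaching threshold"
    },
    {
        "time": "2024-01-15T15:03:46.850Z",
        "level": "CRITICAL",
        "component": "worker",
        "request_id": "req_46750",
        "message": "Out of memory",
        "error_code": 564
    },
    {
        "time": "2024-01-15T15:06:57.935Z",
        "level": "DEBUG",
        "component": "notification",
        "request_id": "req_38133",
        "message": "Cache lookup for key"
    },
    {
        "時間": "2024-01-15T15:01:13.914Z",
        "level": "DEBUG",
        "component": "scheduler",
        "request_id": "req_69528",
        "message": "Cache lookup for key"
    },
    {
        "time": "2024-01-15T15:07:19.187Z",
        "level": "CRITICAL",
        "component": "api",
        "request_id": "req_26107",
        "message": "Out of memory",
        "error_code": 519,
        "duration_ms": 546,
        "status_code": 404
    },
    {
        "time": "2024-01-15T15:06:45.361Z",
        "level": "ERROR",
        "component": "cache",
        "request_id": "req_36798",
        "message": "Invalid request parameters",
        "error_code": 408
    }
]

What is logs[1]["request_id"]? "req_46750"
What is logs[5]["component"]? "cache"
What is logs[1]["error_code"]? 564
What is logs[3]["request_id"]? "req_69528"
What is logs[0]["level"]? "WARNING"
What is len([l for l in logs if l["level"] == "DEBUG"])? 2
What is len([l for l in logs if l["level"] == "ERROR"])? 1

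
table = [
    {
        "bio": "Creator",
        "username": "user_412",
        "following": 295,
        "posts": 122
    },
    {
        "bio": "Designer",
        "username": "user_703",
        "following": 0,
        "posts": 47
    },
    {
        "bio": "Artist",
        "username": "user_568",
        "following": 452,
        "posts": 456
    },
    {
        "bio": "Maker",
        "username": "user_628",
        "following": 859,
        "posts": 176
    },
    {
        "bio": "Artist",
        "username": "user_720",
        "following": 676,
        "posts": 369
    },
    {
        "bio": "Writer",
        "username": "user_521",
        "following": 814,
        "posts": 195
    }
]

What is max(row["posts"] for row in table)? 456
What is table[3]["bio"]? "Maker"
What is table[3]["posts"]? 176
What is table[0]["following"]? 295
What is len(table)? 6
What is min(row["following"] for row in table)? 0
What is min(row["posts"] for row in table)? 47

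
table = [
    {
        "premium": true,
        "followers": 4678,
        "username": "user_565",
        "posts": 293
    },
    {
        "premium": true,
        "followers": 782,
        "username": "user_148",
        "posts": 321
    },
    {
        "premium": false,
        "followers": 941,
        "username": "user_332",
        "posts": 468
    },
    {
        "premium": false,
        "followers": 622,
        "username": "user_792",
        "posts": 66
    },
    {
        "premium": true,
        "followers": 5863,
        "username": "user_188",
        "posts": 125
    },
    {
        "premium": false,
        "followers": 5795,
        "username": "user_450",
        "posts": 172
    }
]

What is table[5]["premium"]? False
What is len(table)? 6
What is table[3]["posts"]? 66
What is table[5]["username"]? "user_450"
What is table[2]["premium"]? False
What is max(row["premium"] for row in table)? True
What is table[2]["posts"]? 468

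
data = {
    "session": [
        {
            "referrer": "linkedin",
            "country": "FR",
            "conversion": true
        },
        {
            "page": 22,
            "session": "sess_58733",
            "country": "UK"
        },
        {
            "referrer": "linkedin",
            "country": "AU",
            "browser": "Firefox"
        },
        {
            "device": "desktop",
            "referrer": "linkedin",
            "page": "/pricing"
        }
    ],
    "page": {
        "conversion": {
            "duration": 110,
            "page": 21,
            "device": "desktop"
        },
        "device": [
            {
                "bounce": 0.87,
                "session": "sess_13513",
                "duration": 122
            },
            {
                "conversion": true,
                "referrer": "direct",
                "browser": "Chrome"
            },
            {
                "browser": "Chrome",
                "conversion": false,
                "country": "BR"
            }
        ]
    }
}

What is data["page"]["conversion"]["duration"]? 110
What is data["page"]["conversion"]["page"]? 21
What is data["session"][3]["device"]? "desktop"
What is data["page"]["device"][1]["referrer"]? "direct"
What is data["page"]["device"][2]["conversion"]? False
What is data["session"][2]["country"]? "AU"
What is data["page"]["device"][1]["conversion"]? True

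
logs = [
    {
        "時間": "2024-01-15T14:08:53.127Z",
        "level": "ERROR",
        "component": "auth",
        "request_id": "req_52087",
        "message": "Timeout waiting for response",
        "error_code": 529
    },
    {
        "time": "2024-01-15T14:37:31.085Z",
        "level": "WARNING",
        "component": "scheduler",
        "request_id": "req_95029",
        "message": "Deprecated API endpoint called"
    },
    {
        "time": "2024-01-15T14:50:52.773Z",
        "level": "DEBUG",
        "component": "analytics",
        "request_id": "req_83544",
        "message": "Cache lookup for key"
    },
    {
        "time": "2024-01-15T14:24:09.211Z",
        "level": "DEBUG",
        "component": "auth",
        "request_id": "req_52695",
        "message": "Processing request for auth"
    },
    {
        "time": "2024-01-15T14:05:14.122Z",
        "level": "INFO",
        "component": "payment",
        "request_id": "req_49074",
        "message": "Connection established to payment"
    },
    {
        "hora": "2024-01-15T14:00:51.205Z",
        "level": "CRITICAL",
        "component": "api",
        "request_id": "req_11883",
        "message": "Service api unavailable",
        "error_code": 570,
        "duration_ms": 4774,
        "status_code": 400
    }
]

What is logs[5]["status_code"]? 400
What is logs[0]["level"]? "ERROR"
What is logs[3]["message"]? "Processing request for auth"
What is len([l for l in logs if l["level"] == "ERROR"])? 1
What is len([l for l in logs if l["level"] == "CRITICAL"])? 1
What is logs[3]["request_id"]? "req_52695"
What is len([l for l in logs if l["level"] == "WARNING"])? 1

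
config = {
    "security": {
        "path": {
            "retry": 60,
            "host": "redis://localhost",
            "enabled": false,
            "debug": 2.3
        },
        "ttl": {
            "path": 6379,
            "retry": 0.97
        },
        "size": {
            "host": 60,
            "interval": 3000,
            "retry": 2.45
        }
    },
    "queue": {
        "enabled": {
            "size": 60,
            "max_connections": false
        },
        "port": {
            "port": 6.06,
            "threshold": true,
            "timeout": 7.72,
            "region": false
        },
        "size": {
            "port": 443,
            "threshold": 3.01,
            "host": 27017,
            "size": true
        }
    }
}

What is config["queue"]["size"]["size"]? True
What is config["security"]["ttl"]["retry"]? 0.97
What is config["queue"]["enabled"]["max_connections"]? False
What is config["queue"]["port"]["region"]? False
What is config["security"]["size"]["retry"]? 2.45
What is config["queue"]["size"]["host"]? 27017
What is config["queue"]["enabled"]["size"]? 60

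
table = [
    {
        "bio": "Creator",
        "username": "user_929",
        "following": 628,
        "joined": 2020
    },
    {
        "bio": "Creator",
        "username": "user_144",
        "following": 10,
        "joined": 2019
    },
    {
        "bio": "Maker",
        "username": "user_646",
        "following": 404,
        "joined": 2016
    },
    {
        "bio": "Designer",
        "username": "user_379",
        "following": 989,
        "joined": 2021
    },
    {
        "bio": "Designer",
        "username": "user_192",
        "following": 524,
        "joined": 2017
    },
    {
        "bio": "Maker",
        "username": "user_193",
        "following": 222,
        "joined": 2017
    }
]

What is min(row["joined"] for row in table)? 2016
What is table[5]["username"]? "user_193"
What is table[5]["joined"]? 2017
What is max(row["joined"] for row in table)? 2021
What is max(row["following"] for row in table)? 989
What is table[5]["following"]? 222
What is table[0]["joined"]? 2020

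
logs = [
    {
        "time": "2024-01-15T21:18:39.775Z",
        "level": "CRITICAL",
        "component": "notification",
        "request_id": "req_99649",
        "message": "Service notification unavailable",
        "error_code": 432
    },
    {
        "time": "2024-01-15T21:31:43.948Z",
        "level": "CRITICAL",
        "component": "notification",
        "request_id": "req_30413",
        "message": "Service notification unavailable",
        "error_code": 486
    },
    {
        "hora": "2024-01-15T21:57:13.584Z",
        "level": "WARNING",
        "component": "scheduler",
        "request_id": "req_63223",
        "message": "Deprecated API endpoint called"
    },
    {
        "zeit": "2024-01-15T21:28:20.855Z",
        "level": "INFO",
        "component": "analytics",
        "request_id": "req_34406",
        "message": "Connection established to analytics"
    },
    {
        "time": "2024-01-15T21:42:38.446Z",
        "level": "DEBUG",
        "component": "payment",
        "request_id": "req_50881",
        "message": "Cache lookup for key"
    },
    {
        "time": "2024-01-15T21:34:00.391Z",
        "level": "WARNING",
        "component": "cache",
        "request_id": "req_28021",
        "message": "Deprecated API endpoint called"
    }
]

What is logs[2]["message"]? "Deprecated API endpoint called"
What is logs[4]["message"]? "Cache lookup for key"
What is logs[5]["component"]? "cache"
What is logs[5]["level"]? "WARNING"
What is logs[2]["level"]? "WARNING"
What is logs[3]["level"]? "INFO"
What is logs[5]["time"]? "2024-01-15T21:34:00.391Z"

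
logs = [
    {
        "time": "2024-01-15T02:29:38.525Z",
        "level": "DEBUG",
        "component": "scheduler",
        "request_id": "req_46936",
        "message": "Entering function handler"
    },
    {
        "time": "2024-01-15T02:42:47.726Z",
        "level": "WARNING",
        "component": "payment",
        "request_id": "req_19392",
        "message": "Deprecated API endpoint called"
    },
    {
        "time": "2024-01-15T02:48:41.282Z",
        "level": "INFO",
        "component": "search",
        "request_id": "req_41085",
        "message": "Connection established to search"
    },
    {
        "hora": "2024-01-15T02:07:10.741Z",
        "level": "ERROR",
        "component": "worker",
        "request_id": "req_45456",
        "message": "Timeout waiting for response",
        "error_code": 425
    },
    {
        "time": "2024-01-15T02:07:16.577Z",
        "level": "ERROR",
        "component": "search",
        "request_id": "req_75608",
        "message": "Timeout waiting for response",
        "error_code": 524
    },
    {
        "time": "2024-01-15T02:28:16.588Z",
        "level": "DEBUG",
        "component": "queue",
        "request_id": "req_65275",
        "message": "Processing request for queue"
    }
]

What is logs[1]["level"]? "WARNING"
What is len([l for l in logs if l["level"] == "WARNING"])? 1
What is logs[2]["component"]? "search"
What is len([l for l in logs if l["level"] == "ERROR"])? 2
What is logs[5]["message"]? "Processing request for queue"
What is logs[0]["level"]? "DEBUG"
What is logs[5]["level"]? "DEBUG"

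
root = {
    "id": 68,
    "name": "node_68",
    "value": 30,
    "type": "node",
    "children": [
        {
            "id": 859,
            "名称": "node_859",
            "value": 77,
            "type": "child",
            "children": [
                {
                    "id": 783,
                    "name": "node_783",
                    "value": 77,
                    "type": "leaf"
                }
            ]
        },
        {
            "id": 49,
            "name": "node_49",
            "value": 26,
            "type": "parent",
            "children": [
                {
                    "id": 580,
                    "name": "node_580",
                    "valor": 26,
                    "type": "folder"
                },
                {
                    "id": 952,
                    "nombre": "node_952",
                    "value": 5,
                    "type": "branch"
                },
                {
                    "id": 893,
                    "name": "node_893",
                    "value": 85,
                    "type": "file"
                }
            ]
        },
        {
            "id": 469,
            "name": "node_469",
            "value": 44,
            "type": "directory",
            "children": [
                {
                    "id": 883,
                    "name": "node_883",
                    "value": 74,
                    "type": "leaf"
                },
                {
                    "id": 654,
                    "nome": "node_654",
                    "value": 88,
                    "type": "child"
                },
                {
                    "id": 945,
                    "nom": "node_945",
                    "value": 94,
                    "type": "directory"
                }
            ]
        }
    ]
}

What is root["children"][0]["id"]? 859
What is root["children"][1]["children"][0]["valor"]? 26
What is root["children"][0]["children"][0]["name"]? "node_783"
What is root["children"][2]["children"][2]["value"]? 94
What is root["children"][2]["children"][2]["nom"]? "node_945"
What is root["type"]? "node"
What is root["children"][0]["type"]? "child"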